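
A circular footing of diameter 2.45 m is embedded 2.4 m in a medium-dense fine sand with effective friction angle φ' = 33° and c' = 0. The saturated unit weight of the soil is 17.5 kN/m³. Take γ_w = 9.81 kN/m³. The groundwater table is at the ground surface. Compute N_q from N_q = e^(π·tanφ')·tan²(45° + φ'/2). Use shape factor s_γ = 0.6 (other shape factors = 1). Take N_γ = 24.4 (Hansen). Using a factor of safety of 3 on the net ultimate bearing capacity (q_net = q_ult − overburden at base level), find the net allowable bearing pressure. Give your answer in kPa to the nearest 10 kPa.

q_all(net) ≈ 200 kPa

N_q = e^(π·tan33°)·tan²(61.5°) = 26.09.
γ' = 17.5 − 9.81 = 7.69 kN/m³ (submerged throughout). q = 7.69 × 2.4 = 18.456 kPa; the same γ' applies in the ½γBN_γ term.
q·N_q = 18.456 × 26.092 = 481.55 kPa
0.5·γ·B·N_γ·s_γ = 0.5 × 7.69 × 2.45 × 24.4 × 0.6 = 137.91 kPa
q_ult = 481.55 + 137.91 = 619.47 kPa.
q_net = 619.47 − 18.456 = 601.01 kPa.
q_all(net) = 601.01 / 3 = 200.34 kPa.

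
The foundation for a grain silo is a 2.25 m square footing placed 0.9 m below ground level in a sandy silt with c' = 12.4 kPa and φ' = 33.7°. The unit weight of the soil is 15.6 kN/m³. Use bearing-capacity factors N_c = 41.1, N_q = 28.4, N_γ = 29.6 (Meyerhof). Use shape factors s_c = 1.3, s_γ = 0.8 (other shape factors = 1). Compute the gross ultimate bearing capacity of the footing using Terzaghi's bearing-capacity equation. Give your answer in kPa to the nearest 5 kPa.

q_ult ≈ 1475 kPa

Effective surcharge at the founding depth q = γ·D_f = 15.6 × 0.9 = 14.04 kPa.
q_ult = c·N_c·s_c + q·N_q + 0.5·γ·B·N_γ·s_γ
     = 12.4 × 41.1 × 1.3 + 14.04 × 28.4 + 0.5 × 15.6 × 2.25 × 29.6 × 0.8
     = 662.53 + 398.74 + 415.58 = 1476.9 kPa.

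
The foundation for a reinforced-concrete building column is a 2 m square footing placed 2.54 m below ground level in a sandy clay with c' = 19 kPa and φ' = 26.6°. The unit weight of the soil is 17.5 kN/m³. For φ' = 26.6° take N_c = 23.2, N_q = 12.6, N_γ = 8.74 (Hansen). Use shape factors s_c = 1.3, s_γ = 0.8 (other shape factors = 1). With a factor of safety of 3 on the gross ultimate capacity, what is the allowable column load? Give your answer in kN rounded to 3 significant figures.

P_all ≈ 1670 kN

Effective surcharge at the founding depth q = γ·D_f = 17.5 × 2.54 = 44.45 kPa.
q_ult = c·N_c·s_c + q·N_q + 0.5·γ·B·N_γ·s_γ
     = 19 × 23.2 × 1.3 + 44.45 × 12.6 + 0.5 × 17.5 × 2 × 8.74 × 0.8
     = 573.04 + 560.07 + 122.36 = 1255.5 kPa.
Gross allowable pressure q_all = 1255.5 / 3 = 418.49 kPa.
Footing area = 4 m², so allowable column load = 418.49 × 4 = 1674 kN.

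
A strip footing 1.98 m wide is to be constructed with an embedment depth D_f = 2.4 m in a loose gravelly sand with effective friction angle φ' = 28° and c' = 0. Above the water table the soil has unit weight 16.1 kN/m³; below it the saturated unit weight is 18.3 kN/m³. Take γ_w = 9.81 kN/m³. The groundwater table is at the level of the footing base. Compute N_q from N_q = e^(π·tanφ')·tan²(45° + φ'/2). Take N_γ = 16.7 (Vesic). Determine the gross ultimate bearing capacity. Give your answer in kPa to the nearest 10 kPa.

q_ult ≈ 710 kPa

tan28° = 0.5317, so N_q = e^(π×0.5317)·tan²(59°) = 5.314 × 2.77 = 14.72.
Overburden at base level: q = 16.1 × 2.4 = 38.64 kPa.
Below the base the soil is submerged, so the ½γBN_γ term uses γ' = 18.3 − 9.81 = 8.49 kN/m³.
Surcharge term q·N_q = 38.64 × 14.72 = 568.78 kPa; self-weight term 0.5·γ·B·N_γ = 0.5 × 8.49 × 1.98 × 16.7 = 140.37 kPa.
q_ult = 568.78 + 140.37 = 709.14 kPa.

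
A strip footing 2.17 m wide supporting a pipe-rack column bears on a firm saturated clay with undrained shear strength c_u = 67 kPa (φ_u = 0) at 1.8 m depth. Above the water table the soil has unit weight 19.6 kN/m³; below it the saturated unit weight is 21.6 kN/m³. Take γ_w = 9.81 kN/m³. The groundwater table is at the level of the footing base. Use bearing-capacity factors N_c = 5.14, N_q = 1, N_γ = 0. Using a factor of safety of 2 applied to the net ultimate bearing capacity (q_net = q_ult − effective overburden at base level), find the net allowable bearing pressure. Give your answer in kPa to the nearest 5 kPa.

q_all(net) ≈ 170 kPa

Effective surcharge at the founding depth q = γ·D_f = 19.6 × 1.8 = 35.28 kPa.
q_ult = c·N_c + q·N_q
     = 67 × 5.14 + 35.28 × 1
     = 344.38 + 35.28 = 379.66 kPa.
Net ultimate: q_net = 379.66 − 35.28 = 344.38 kPa.
q_all(net) = 344.38 / 2 = 172.19 kPa.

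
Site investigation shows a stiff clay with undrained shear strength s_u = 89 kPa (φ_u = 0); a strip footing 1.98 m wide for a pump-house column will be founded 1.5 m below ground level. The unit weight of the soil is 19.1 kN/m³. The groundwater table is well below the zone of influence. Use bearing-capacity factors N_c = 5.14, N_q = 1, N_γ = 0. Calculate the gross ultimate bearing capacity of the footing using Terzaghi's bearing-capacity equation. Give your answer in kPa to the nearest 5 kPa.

q_ult ≈ 485 kPa

Overburden at base level: q = 19.1 × 1.5 = 28.65 kPa.
Cohesion term c·N_c = 89 × 5.14 = 457.46 kPa; surcharge term q·N_q = 28.65 × 1 = 28.65 kPa.
q_ult = 457.46 + 28.65 = 486.11 kPa.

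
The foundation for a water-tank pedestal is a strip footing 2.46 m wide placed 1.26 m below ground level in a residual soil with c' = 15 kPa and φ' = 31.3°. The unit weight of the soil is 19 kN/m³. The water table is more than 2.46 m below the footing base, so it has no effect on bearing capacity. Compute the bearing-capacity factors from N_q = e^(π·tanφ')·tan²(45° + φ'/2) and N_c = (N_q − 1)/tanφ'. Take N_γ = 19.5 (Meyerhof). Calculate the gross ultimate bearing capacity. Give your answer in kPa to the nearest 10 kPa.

q_ult ≈ 1470 kPa

tan31.3° = 0.608, so N_q = e^(π×0.608)·tan²(60.65°) = 6.754 × 3.162 = 21.36.
N_c = (21.36 − 1)/tan31.3° = 33.48.
Effective surcharge at the founding depth q = γ·D_f = 19 × 1.26 = 23.94 kPa.
q_ult = c·N_c + q·N_q + 0.5·γ·B·N_γ
     = 15 × 33.485 + 23.94 × 21.359 + 0.5 × 19 × 2.46 × 19.5
     = 502.27 + 511.34 + 455.72 = 1469.3 kPa.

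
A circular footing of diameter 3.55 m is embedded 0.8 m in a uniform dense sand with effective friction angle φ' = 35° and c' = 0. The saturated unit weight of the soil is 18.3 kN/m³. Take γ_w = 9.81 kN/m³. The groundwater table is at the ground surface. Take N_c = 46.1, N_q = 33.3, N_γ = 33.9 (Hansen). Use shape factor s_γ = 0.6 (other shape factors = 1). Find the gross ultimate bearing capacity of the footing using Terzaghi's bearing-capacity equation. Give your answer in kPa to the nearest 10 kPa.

q_ult ≈ 530 kPa

Water table at ground surface, so effective unit weight γ' = 18.3 − 9.81 = 8.49 kN/m³ is used throughout; overburden q = 8.49 × 0.8 = 6.792 kPa; the same γ' applies in the ½γBN_γ term.
Surcharge term q·N_q = 6.792 × 33.3 = 226.17 kPa; self-weight term 0.5·γ·B·N_γ·s_γ = 0.5 × 8.49 × 3.55 × 33.9 × 0.6 = 306.52 kPa.
q_ult = 226.17 + 306.52 = 532.69 kPa.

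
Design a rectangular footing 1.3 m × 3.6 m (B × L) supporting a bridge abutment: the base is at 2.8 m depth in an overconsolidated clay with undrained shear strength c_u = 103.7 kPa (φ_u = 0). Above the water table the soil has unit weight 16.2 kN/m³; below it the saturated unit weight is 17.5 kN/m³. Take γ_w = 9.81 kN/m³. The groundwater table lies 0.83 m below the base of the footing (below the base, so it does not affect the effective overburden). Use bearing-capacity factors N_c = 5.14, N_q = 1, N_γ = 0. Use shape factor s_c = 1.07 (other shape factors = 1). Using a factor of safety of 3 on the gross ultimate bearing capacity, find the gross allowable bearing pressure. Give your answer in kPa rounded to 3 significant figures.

q_all ≈ 205 kPa

Overburden at base level: q = 16.2 × 2.8 = 45.36 kPa.
Cohesion term c·N_c·s_c = 103.7 × 5.14 × 1.07 = 570.33 kPa; surcharge term q·N_q = 45.36 × 1 = 45.36 kPa.
q_ult = 570.33 + 45.36 = 615.69 kPa.
q_all = 615.69 / 3 = 205.23 kPa.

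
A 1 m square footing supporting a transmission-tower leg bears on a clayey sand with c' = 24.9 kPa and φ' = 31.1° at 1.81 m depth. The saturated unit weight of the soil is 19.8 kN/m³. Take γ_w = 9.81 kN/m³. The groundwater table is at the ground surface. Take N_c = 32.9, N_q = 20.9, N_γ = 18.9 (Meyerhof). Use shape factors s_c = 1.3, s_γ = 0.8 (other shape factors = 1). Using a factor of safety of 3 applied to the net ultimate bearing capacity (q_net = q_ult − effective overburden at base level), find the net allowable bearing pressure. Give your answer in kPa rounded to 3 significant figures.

q_all(net) ≈ 500 kPa

With the water table at the surface the whole profile is submerged: γ' = 19.8 − 9.81 = 9.99 kN/m³, so q = γ'·D_f = 18.082 kPa; the same γ' applies in the ½γBN_γ term.
q_ult = c·N_c·s_c + q·N_q + 0.5·γ·B·N_γ·s_γ
     = 24.9 × 32.9 × 1.3 + 18.082 × 20.9 + 0.5 × 9.99 × 1 × 18.9 × 0.8
     = 1065 + 377.91 + 75.524 = 1518.4 kPa.
Net ultimate: q_net = 1518.4 − 18.082 = 1500.3 kPa.
q_all(net) = 1500.3 / 3 = 500.11 kPa.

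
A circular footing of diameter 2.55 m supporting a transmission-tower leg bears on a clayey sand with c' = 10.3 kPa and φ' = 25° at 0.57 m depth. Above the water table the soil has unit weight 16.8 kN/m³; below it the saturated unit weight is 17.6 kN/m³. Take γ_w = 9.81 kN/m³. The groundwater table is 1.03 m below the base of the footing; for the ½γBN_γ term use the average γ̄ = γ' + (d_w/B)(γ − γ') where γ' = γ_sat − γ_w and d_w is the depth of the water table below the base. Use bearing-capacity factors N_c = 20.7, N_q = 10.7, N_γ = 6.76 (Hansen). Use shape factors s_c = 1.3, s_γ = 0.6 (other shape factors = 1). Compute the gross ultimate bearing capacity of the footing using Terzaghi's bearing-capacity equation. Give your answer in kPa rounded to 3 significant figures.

q = γ·D_f = 16.8 × 0.57 = 9.576 kPa.
γ' = 7.79 kN/m³; averaging over the depth B below the base, γ̄ = γ' + (d_w/B)(γ − γ') = 11.429 kN/m³.
c·N_c·s_c = 10.3 × 20.7 × 1.3 = 277.17 kPa
q·N_q = 9.576 × 10.7 = 102.46 kPa
0.5·γ·B·N_γ·s_γ = 0.5 × 11.429 × 2.55 × 6.76 × 0.6 = 59.106 kPa
q_ult = 277.17 + 102.46 + 59.106 = 438.74 kPa.

q_ult ≈ 439 kPa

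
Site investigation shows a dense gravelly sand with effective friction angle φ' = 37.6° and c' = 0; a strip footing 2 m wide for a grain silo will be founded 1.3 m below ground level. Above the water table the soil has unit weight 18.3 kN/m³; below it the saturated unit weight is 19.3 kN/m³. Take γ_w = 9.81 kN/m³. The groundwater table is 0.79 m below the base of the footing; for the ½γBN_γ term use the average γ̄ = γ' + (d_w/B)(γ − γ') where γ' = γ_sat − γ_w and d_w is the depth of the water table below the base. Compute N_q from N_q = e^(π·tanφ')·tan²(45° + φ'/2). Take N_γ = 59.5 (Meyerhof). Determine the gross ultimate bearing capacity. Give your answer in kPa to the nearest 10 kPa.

q_ult ≈ 1880 kPa

tan37.6° = 0.7701, so N_q = e^(π×0.7701)·tan²(63.8°) = 11.239 × 4.13 = 46.42.
q = γ·D_f = 18.3 × 1.3 = 23.79 kPa.
γ' = 9.49 kN/m³; averaging over the depth B below the base, γ̄ = γ' + (d_w/B)(γ − γ') = 12.97 kN/m³.
q·N_q = 23.79 × 46.417 = 1104.3 kPa
0.5·γ·B·N_γ = 0.5 × 12.97 × 2 × 59.5 = 771.71 kPa
q_ult = 1104.3 + 771.71 = 1876 kPa.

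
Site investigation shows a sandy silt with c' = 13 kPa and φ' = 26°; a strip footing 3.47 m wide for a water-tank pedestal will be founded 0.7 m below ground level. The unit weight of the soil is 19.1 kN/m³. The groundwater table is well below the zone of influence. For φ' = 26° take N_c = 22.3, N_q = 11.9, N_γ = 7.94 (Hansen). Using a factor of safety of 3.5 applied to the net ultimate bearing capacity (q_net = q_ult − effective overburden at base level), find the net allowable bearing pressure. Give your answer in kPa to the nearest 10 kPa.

q = γ·D_f = 19.1 × 0.7 = 13.37 kPa.
c·N_c = 13 × 22.3 = 289.9 kPa
q·N_q = 13.37 × 11.9 = 159.1 kPa
0.5·γ·B·N_γ = 0.5 × 19.1 × 3.47 × 7.94 = 263.12 kPa
q_ult = 289.9 + 159.1 + 263.12 = 712.12 kPa.
Net ultimate: q_net = 712.12 − 13.37 = 698.75 kPa.
q_all(net) = 698.75 / 3.5 = 199.64 kPa.

q_all(net) ≈ 200 kPa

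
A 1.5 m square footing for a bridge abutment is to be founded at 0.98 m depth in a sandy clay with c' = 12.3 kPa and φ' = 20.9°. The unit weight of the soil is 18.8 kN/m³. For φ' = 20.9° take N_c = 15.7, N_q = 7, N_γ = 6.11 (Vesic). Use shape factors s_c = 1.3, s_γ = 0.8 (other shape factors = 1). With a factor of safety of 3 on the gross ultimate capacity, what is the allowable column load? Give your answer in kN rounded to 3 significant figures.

P_all ≈ 337 kN

q = γ·D_f = 18.8 × 0.98 = 18.424 kPa.
c·N_c·s_c = 12.3 × 15.7 × 1.3 = 251.04 kPa
q·N_q = 18.424 × 7 = 128.97 kPa
0.5·γ·B·N_γ·s_γ = 0.5 × 18.8 × 1.5 × 6.11 × 0.8 = 68.921 kPa
q_ult = 251.04 + 128.97 + 68.921 = 448.93 kPa.
Gross allowable pressure q_all = 448.93 / 3 = 149.64 kPa.
Footing area = 2.25 m², so allowable column load = 149.64 × 2.25 = 336.7 kN.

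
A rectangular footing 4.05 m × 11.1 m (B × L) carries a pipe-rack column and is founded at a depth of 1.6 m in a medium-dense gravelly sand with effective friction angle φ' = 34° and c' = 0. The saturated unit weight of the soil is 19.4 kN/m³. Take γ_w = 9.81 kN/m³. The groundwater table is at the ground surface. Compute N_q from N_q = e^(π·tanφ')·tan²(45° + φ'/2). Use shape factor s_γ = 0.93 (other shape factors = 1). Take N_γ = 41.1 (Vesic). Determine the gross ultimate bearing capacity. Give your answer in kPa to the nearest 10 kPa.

tan34° = 0.6745, so N_q = e^(π×0.6745)·tan²(62°) = 8.323 × 3.537 = 29.44.
Water table at ground surface, so effective unit weight γ' = 19.4 − 9.81 = 9.59 kN/m³ is used throughout; overburden q = 9.59 × 1.6 = 15.344 kPa; the same γ' applies in the ½γBN_γ term.
Surcharge term q·N_q = 15.344 × 29.44 = 451.72 kPa; self-weight term 0.5·γ·B·N_γ·s_γ = 0.5 × 9.59 × 4.05 × 41.1 × 0.93 = 742.28 kPa.
q_ult = 451.72 + 742.28 = 1194 kPa.

q_ult ≈ 1190 kPa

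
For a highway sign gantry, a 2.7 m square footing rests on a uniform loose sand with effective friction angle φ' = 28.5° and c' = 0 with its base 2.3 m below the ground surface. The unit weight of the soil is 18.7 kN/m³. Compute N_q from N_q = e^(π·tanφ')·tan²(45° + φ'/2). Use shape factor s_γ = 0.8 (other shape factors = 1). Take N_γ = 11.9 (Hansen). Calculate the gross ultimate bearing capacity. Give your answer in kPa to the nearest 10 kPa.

tan28.5° = 0.543, so N_q = e^(π×0.543)·tan²(59.25°) = 5.505 × 2.825 = 15.55.
Overburden at base level: q = 18.7 × 2.3 = 43.01 kPa.
Surcharge term q·N_q = 43.01 × 15.554 = 668.99 kPa; self-weight term 0.5·γ·B·N_γ·s_γ = 0.5 × 18.7 × 2.7 × 11.9 × 0.8 = 240.33 kPa.
q_ult = 668.99 + 240.33 = 909.33 kPa.

q_ult ≈ 910 kPa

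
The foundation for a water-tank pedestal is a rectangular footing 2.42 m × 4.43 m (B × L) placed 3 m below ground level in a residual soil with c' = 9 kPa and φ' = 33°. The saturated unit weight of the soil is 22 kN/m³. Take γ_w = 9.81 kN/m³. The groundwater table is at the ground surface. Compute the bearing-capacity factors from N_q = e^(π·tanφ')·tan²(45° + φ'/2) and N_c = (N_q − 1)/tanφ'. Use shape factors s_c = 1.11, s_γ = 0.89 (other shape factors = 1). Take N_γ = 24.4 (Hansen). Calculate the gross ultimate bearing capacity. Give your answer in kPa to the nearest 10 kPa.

q_ult ≈ 1660 kPa

tan33° = 0.6494, so N_q = e^(π×0.6494)·tan²(61.5°) = 7.692 × 3.392 = 26.09.
N_c = (26.09 − 1)/tan33° = 38.64.
Water table at ground surface, so effective unit weight γ' = 22 − 9.81 = 12.19 kN/m³ is used throughout; overburden q = 12.19 × 3 = 36.57 kPa; the same γ' applies in the ½γBN_γ term.
Cohesion term c·N_c·s_c = 9 × 38.638 × 1.11 = 386 kPa; surcharge term q·N_q = 36.57 × 26.092 = 954.18 kPa; self-weight term 0.5·γ·B·N_γ·s_γ = 0.5 × 12.19 × 2.42 × 24.4 × 0.89 = 320.31 kPa.
q_ult = 386 + 954.18 + 320.31 = 1660.5 kPa.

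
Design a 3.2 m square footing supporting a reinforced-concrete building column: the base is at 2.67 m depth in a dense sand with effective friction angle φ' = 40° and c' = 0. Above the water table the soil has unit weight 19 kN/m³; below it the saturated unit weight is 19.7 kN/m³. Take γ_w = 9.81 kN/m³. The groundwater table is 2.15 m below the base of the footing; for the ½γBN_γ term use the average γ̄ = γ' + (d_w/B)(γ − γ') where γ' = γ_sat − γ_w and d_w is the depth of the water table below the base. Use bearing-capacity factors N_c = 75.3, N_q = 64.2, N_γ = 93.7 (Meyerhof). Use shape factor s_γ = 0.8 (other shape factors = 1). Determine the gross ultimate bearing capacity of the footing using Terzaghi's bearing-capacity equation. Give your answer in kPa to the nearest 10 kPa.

q = γ·D_f = 19 × 2.67 = 50.73 kPa.
γ' = 9.89 kN/m³; averaging over the depth B below the base, γ̄ = γ' + (d_w/B)(γ − γ') = 16.011 kN/m³.
q·N_q = 50.73 × 64.2 = 3256.9 kPa
0.5·γ·B·N_γ·s_γ = 0.5 × 16.011 × 3.2 × 93.7 × 0.8 = 1920.3 kPa
q_ult = 3256.9 + 1920.3 = 5177.1 kPa.

q_ult ≈ 5180 kPa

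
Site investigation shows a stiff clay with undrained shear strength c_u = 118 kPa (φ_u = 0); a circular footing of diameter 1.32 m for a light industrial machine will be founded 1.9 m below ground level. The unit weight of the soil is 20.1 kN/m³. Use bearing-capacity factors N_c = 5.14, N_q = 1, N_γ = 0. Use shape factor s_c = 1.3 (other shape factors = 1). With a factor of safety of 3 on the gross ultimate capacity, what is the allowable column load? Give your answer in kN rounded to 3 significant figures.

q = γ·D_f = 20.1 × 1.9 = 38.19 kPa.
c·N_c·s_c = 118 × 5.14 × 1.3 = 788.48 kPa
q·N_q = 38.19 × 1 = 38.19 kPa
q_ult = 788.48 + 38.19 = 826.67 kPa.
Gross allowable pressure q_all = 826.67 / 3 = 275.56 kPa.
Footing area = 1.3685 m², so allowable column load = 275.56 × 1.3685 = 377.1 kN.

P_all ≈ 377 kN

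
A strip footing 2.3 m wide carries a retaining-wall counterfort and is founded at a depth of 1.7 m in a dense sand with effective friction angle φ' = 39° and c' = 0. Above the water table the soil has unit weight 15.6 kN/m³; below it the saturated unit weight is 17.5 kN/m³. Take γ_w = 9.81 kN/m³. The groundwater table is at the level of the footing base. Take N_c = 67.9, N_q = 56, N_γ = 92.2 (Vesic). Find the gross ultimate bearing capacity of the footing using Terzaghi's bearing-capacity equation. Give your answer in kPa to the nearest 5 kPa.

q_ult ≈ 2300 kPa

q = γ·D_f = 15.6 × 1.7 = 26.52 kPa.
For the ½γBN_γ term take γ' = 17.5 − 9.81 = 7.69 kN/m³ (soil below base is submerged).
q·N_q = 26.52 × 56 = 1485.1 kPa
0.5·γ·B·N_γ = 0.5 × 7.69 × 2.3 × 92.2 = 815.37 kPa
q_ult = 1485.1 + 815.37 = 2300.5 kPa.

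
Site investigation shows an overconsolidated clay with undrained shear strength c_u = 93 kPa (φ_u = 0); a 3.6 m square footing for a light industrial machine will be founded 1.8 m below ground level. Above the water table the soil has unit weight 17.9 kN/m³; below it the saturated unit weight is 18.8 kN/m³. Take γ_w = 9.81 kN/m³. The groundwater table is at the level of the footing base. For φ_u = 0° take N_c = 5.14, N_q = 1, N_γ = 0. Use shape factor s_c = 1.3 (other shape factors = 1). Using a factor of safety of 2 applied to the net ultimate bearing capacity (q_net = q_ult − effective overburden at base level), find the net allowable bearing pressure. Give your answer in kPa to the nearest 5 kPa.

Overburden at base level: q = 17.9 × 1.8 = 32.22 kPa.
Cohesion term c·N_c·s_c = 93 × 5.14 × 1.3 = 621.43 kPa; surcharge term q·N_q = 32.22 × 1 = 32.22 kPa.
q_ult = 621.43 + 32.22 = 653.65 kPa.
Net ultimate: q_net = 653.65 − 32.22 = 621.43 kPa.
q_all(net) = 621.43 / 2 = 310.71 kPa.

q_all(net) ≈ 310 kPa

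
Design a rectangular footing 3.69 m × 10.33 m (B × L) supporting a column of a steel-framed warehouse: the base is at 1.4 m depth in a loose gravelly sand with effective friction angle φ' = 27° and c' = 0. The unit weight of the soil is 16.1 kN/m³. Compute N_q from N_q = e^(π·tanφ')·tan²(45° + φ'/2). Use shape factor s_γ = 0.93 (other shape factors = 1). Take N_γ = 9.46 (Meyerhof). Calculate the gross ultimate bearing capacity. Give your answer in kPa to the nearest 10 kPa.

q_ult ≈ 560 kPa

tan27° = 0.5095, so N_q = e^(π×0.5095)·tan²(58.5°) = 4.957 × 2.663 = 13.2.
Effective surcharge at the founding depth q = γ·D_f = 16.1 × 1.4 = 22.54 kPa.
q_ult = q·N_q + 0.5·γ·B·N_γ·s_γ
     = 22.54 × 13.199 + 0.5 × 16.1 × 3.69 × 9.46 × 0.93
     = 297.51 + 261.33 = 558.84 kPa.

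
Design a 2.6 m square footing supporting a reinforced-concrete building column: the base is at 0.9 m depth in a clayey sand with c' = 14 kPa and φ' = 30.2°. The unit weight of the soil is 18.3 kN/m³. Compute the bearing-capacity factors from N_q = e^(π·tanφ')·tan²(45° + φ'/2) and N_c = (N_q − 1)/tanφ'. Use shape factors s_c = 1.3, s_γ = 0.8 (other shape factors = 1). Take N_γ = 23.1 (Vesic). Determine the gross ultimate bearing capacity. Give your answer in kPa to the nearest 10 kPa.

tan30.2° = 0.582, so N_q = e^(π×0.582)·tan²(60.1°) = 6.224 × 3.024 = 18.82.
N_c = (18.82 − 1)/tan30.2° = 30.62.
Effective surcharge at the founding depth q = γ·D_f = 18.3 × 0.9 = 16.47 kPa.
q_ult = c·N_c·s_c + q·N_q + 0.5·γ·B·N_γ·s_γ
     = 14 × 30.625 × 1.3 + 16.47 × 18.824 + 0.5 × 18.3 × 2.6 × 23.1 × 0.8
     = 557.37 + 310.03 + 439.64 = 1307 kPa.

q_ult ≈ 1310 kPa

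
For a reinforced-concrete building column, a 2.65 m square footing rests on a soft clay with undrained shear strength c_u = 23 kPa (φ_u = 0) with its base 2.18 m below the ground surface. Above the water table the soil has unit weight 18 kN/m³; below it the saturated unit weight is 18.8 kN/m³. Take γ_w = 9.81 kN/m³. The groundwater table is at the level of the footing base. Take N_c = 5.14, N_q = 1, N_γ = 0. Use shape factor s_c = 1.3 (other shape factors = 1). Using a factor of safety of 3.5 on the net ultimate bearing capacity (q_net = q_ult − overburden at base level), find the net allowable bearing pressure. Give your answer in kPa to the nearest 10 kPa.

Overburden at base level: q = 18 × 2.18 = 39.24 kPa.
Cohesion term c·N_c·s_c = 23 × 5.14 × 1.3 = 153.69 kPa; surcharge term q·N_q = 39.24 × 1 = 39.24 kPa.
q_ult = 153.69 + 39.24 = 192.93 kPa.
q_net = 192.93 − 39.24 = 153.69 kPa.
q_all(net) = 153.69 / 3.5 = 43.91 kPa.

q_all(net) ≈ 40 kPa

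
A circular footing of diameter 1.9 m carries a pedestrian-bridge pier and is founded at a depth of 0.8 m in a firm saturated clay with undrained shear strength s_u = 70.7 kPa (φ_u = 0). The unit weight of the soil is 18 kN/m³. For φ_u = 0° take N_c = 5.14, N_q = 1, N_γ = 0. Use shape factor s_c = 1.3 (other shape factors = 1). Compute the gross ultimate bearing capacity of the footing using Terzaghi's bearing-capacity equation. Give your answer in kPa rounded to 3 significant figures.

Overburden at base level: q = 18 × 0.8 = 14.4 kPa.
Cohesion term c·N_c·s_c = 70.7 × 5.14 × 1.3 = 472.42 kPa; surcharge term q·N_q = 14.4 × 1 = 14.4 kPa.
q_ult = 472.42 + 14.4 = 486.82 kPa.

q_ult ≈ 487 kPa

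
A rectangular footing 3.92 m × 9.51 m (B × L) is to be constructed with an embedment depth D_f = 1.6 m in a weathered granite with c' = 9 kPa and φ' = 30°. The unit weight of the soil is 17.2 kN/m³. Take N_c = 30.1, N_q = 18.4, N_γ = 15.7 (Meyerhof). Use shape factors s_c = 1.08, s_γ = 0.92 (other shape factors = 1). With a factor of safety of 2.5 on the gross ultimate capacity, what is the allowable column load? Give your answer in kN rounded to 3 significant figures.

q = γ·D_f = 17.2 × 1.6 = 27.52 kPa.
c·N_c·s_c = 9 × 30.1 × 1.08 = 292.57 kPa
q·N_q = 27.52 × 18.4 = 506.37 kPa
0.5·γ·B·N_γ·s_γ = 0.5 × 17.2 × 3.92 × 15.7 × 0.92 = 486.94 kPa
q_ult = 292.57 + 506.37 + 486.94 = 1285.9 kPa.
Gross allowable pressure q_all = 1285.9 / 2.5 = 514.35 kPa.
Footing area = 37.2792 m², so allowable column load = 514.35 × 37.2792 = 19175 kN.

P_all ≈ 19200 kN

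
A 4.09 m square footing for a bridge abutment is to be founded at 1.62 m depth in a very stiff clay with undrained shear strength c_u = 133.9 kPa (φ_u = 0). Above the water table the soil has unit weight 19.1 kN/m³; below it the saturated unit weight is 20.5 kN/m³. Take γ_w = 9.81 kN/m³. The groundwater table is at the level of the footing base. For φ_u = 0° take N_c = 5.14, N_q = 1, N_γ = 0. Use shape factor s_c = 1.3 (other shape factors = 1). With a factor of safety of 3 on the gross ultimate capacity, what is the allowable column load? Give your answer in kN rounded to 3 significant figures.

P_all ≈ 5160 kN

Overburden at base level: q = 19.1 × 1.62 = 30.942 kPa.
Cohesion term c·N_c·s_c = 133.9 × 5.14 × 1.3 = 894.72 kPa; surcharge term q·N_q = 30.942 × 1 = 30.942 kPa.
q_ult = 894.72 + 30.942 = 925.66 kPa.
Gross allowable pressure q_all = 925.66 / 3 = 308.55 kPa.
Footing area = 16.7281 m², so allowable column load = 308.55 × 16.7281 = 5161.5 kN.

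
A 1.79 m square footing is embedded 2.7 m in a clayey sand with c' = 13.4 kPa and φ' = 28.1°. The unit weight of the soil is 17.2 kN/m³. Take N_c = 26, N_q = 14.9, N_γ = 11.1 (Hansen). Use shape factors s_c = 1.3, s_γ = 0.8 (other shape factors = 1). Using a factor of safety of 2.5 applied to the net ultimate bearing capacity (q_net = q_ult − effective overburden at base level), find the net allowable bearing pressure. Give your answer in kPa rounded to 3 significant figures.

q_all(net) ≈ 494 kPa

Effective surcharge at the founding depth q = γ·D_f = 17.2 × 2.7 = 46.44 kPa.
q_ult = c·N_c·s_c + q·N_q + 0.5·γ·B·N_γ·s_γ
     = 13.4 × 26 × 1.3 + 46.44 × 14.9 + 0.5 × 17.2 × 1.79 × 11.1 × 0.8
     = 452.92 + 691.96 + 136.7 = 1281.6 kPa.
Net ultimate: q_net = 1281.6 − 46.44 = 1235.1 kPa.
q_all(net) = 1235.1 / 2.5 = 494.05 kPa.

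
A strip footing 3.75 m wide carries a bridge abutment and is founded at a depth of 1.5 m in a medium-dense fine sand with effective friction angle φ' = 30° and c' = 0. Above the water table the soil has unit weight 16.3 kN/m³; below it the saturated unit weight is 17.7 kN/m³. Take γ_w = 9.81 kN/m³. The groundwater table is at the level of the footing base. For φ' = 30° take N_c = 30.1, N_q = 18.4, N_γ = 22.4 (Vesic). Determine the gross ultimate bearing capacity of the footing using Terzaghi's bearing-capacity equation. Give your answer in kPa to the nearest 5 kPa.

q_ult ≈ 780 kPa

Overburden at base level: q = 16.3 × 1.5 = 24.45 kPa.
Below the base the soil is submerged, so the ½γBN_γ term uses γ' = 17.7 − 9.81 = 7.89 kN/m³.
Surcharge term q·N_q = 24.45 × 18.4 = 449.88 kPa; self-weight term 0.5·γ·B·N_γ = 0.5 × 7.89 × 3.75 × 22.4 = 331.38 kPa.
q_ult = 449.88 + 331.38 = 781.26 kPa.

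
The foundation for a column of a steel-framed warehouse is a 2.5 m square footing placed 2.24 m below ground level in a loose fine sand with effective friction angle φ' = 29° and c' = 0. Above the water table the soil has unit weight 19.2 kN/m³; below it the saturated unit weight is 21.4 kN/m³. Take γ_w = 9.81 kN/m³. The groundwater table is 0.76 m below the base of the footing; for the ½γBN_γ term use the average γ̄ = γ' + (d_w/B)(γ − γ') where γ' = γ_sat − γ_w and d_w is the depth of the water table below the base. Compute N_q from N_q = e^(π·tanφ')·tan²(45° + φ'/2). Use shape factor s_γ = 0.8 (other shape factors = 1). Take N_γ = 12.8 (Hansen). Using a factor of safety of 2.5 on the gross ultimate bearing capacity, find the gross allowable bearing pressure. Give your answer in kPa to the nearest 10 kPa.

N_q = e^(π·tan29°)·tan²(59.5°) = 16.44.
Effective surcharge at the founding depth q = γ·D_f = 19.2 × 2.24 = 43.008 kPa.
With d_w = 0.76 m < B, γ̄ = 11.59 + (0.76/2.5) × (19.2 − 11.59) = 13.903 kN/m³.
q_ult = q·N_q + 0.5·γ·B·N_γ·s_γ
     = 43.008 × 16.443 + 0.5 × 13.903 × 2.5 × 12.8 × 0.8
     = 707.19 + 177.96 = 885.16 kPa.
q_all = 885.16 / 2.5 = 354.06 kPa.

q_all ≈ 350 kPa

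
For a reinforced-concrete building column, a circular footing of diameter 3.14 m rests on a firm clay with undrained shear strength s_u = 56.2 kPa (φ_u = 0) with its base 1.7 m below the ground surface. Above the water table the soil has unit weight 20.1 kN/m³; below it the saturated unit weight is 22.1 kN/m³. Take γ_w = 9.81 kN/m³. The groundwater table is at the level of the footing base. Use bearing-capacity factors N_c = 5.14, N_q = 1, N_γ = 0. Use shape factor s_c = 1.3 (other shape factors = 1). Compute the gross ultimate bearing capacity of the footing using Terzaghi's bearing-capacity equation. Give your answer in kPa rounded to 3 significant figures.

Overburden at base level: q = 20.1 × 1.7 = 34.17 kPa.
Cohesion term c·N_c·s_c = 56.2 × 5.14 × 1.3 = 375.53 kPa; surcharge term q·N_q = 34.17 × 1 = 34.17 kPa.
q_ult = 375.53 + 34.17 = 409.7 kPa.

q_ult ≈ 410 kPa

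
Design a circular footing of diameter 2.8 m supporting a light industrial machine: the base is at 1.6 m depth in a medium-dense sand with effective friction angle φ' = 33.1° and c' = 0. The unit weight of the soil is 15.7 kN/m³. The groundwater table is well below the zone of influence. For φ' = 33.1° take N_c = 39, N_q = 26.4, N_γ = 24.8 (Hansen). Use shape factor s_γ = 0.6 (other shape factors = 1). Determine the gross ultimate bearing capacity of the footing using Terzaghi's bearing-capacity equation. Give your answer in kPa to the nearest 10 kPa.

q_ult ≈ 990 kPa

Overburden at base level: q = 15.7 × 1.6 = 25.12 kPa.
Surcharge term q·N_q = 25.12 × 26.4 = 663.17 kPa; self-weight term 0.5·γ·B·N_γ·s_γ = 0.5 × 15.7 × 2.8 × 24.8 × 0.6 = 327.06 kPa.
q_ult = 663.17 + 327.06 = 990.23 kPa.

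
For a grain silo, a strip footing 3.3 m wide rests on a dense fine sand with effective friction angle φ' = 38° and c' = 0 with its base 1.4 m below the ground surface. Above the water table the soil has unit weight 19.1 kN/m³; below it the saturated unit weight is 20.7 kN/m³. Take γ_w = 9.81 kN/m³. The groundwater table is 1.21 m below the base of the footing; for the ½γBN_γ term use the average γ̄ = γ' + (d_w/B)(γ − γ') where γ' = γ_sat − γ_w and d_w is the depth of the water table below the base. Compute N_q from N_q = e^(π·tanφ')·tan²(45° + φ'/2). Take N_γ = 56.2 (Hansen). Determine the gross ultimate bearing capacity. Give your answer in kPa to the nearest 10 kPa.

tan38° = 0.7813, so N_q = e^(π×0.7813)·tan²(64°) = 11.64 × 4.204 = 48.93.
Effective surcharge at the founding depth q = γ·D_f = 19.1 × 1.4 = 26.74 kPa.
With d_w = 1.21 m < B, γ̄ = 10.89 + (1.21/3.3) × (19.1 − 10.89) = 13.9 kN/m³.
q_ult = q·N_q + 0.5·γ·B·N_γ
     = 26.74 × 48.933 + 0.5 × 13.9 × 3.3 × 56.2
     = 1308.5 + 1289 = 2597.5 kPa.

q_ult ≈ 2600 kPa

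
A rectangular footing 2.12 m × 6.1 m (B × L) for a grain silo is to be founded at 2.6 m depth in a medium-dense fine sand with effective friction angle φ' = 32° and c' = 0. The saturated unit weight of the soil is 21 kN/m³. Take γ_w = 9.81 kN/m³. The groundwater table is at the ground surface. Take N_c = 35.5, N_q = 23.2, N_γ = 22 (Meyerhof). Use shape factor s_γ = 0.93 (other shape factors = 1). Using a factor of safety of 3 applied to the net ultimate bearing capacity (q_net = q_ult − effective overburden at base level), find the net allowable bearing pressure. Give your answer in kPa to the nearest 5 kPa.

γ' = 21 − 9.81 = 11.19 kN/m³ (submerged throughout). q = 11.19 × 2.6 = 29.094 kPa; the same γ' applies in the ½γBN_γ term.
q·N_q = 29.094 × 23.2 = 674.98 kPa
0.5·γ·B·N_γ·s_γ = 0.5 × 11.19 × 2.12 × 22 × 0.93 = 242.68 kPa
q_ult = 674.98 + 242.68 = 917.67 kPa.
Net ultimate: q_net = 917.67 − 29.094 = 888.57 kPa.
q_all(net) = 888.57 / 3 = 296.19 kPa.

q_all(net) ≈ 295 kPa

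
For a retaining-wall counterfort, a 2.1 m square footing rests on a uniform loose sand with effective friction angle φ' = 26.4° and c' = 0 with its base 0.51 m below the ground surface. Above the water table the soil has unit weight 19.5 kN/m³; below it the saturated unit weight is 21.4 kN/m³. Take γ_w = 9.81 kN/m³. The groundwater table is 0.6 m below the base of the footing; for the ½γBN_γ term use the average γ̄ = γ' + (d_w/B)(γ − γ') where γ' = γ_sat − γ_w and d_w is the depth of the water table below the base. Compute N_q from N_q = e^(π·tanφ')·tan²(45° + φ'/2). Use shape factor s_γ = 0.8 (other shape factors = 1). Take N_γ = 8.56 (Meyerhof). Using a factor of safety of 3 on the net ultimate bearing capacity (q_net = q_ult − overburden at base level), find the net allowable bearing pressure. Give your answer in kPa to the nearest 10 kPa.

q_all(net) ≈ 70 kPa

N_q = e^(π·tan26.4°)·tan²(58.2°) = 12.37.
Overburden at base level: q = 19.5 × 0.51 = 9.945 kPa.
The water table is 0.6 m below the base (< B = 2.1 m), so the ½γBN_γ term uses γ̄ = γ' + (d_w/B)(γ − γ') = 11.59 + (0.6/2.1)(19.5 − 11.59) = 13.85 kN/m³.
Surcharge term q·N_q = 9.945 × 12.373 = 123.05 kPa; self-weight term 0.5·γ·B·N_γ·s_γ = 0.5 × 13.85 × 2.1 × 8.56 × 0.8 = 99.587 kPa.
q_ult = 123.05 + 99.587 = 222.63 kPa.
q_net = 222.63 − 9.945 = 212.69 kPa.
q_all(net) = 212.69 / 3 = 70.896 kPa.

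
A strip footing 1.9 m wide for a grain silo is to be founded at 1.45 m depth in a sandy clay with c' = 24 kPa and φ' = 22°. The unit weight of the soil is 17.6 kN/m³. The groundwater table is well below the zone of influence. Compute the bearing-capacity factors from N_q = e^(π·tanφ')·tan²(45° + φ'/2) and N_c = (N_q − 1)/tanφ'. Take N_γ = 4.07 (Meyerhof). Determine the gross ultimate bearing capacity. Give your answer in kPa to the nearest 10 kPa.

q_ult ≈ 670 kPa

tan22° = 0.404, so N_q = e^(π×0.404)·tan²(56°) = 3.558 × 2.198 = 7.82.
N_c = (7.82 − 1)/tan22° = 16.88.
Effective surcharge at the founding depth q = γ·D_f = 17.6 × 1.45 = 25.52 kPa.
q_ult = c·N_c + q·N_q + 0.5·γ·B·N_γ
     = 24 × 16.883 + 25.52 × 7.8211 + 0.5 × 17.6 × 1.9 × 4.07
     = 405.19 + 199.59 + 68.05 = 672.83 kPa.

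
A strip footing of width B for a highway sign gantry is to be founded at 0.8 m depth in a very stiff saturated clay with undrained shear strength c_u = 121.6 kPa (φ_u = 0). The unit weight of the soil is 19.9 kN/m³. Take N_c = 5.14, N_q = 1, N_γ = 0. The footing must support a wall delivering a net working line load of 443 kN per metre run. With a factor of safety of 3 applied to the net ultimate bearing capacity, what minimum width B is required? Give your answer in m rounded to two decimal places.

Overburden at base level: q = 19.9 × 0.8 = 15.92 kPa.
Cohesion term c·N_c = 121.6 × 5.14 = 625.02 kPa; surcharge term q·N_q = 15.92 × 1 = 15.92 kPa.
q_ult = 625.02 + 15.92 = 640.94 kPa.
For φ = 0 the ½γBN_γ term vanishes, so q_ult is independent of B. q_net = 640.94 − 15.92 = 625.02 kPa; q_all(net) = 625.02/3 = 208.34 kPa.
Required width B = w / q_all(net) = 443 / 208.34 = 2.126 m.

B = 2.13 m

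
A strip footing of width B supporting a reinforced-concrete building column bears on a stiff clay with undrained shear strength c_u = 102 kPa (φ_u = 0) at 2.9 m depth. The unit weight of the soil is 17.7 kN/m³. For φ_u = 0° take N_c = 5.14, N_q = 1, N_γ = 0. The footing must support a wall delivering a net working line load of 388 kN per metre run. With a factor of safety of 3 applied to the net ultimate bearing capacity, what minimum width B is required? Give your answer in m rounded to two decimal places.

B = 2.22 m

Overburden at base level: q = 17.7 × 2.9 = 51.33 kPa.
Cohesion term c·N_c = 102 × 5.14 = 524.28 kPa; surcharge term q·N_q = 51.33 × 1 = 51.33 kPa.
q_ult = 524.28 + 51.33 = 575.61 kPa.
For φ = 0 the ½γBN_γ term vanishes, so q_ult is independent of B. q_net = 575.61 − 51.33 = 524.28 kPa; q_all(net) = 524.28/3 = 174.76 kPa.
Required width B = w / q_all(net) = 388 / 174.76 = 2.22 m.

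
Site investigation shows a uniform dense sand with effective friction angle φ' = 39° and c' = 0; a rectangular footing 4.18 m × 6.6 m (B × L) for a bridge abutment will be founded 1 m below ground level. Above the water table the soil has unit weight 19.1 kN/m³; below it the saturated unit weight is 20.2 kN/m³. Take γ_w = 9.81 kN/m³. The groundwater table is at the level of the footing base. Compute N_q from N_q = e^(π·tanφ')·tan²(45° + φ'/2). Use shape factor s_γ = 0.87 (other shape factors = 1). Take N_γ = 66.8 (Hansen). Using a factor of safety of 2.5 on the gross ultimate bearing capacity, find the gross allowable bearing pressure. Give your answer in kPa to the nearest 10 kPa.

q_all ≈ 930 kPa

N_q = e^(π·tan39°)·tan²(64.5°) = 55.96.
Overburden at base level: q = 19.1 × 1 = 19.1 kPa.
Below the base the soil is submerged, so the ½γBN_γ term uses γ' = 20.2 − 9.81 = 10.39 kN/m³.
Surcharge term q·N_q = 19.1 × 55.957 = 1068.8 kPa; self-weight term 0.5·γ·B·N_γ·s_γ = 0.5 × 10.39 × 4.18 × 66.8 × 0.87 = 1262 kPa.
q_ult = 1068.8 + 1262 = 2330.8 kPa.
q_all = 2330.8 / 2.5 = 932.31 kPa.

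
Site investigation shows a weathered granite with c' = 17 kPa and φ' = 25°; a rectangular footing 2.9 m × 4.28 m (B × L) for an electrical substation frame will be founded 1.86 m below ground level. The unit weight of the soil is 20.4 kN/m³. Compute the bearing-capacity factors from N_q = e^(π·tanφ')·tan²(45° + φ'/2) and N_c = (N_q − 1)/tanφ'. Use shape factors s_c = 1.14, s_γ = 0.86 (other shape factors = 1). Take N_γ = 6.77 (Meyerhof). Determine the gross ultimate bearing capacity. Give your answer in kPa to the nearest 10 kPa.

tan25° = 0.4663, so N_q = e^(π×0.4663)·tan²(57.5°) = 4.327 × 2.464 = 10.66.
N_c = (10.66 − 1)/tan25° = 20.72.
Overburden at base level: q = 20.4 × 1.86 = 37.944 kPa.
Cohesion term c·N_c·s_c = 17 × 20.721 × 1.14 = 401.56 kPa; surcharge term q·N_q = 37.944 × 10.662 = 404.56 kPa; self-weight term 0.5·γ·B·N_γ·s_γ = 0.5 × 20.4 × 2.9 × 6.77 × 0.86 = 172.22 kPa.
q_ult = 401.56 + 404.56 + 172.22 = 978.35 kPa.

q_ult ≈ 980 kPa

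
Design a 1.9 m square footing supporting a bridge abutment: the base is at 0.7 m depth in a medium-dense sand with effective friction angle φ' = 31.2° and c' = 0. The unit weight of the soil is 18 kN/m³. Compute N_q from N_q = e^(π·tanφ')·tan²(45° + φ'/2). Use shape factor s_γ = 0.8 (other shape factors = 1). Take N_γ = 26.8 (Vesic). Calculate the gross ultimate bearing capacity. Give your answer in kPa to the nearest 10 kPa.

q_ult ≈ 630 kPa

tan31.2° = 0.6056, so N_q = e^(π×0.6056)·tan²(60.6°) = 6.703 × 3.15 = 21.11.
Overburden at base level: q = 18 × 0.7 = 12.6 kPa.
Surcharge term q·N_q = 12.6 × 21.113 = 266.03 kPa; self-weight term 0.5·γ·B·N_γ·s_γ = 0.5 × 18 × 1.9 × 26.8 × 0.8 = 366.62 kPa.
q_ult = 266.03 + 366.62 = 632.65 kPa.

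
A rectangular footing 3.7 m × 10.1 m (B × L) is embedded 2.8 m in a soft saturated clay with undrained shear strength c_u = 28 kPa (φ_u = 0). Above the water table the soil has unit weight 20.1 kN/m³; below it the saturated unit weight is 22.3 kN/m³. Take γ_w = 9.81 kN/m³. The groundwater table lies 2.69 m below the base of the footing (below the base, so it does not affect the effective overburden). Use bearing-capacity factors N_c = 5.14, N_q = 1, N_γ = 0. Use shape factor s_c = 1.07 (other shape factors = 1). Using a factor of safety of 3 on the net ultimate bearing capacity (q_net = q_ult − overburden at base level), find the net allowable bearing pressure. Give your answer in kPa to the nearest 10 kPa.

Overburden at base level: q = 20.1 × 2.8 = 56.28 kPa.
Cohesion term c·N_c·s_c = 28 × 5.14 × 1.07 = 153.99 kPa; surcharge term q·N_q = 56.28 × 1 = 56.28 kPa.
q_ult = 153.99 + 56.28 = 210.27 kPa.
q_net = 210.27 − 56.28 = 153.99 kPa.
q_all(net) = 153.99 / 3 = 51.331 kPa.

q_all(net) ≈ 50 kPa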